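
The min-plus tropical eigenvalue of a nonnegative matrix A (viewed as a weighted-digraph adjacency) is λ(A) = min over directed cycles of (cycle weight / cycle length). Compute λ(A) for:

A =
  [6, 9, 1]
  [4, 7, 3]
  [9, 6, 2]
λ(A) = 2

Enumerate directed cycles and compute their means (weight / length). Sample:
  cycle 0 → 0: weight = 6, length = 1, mean = 6/1 ≈ 6.000
  cycle 1 → 1: weight = 7, length = 1, mean = 7/1 ≈ 7.000
  cycle 2 → 2: weight = 2, length = 1, mean = 2/1 ≈ 2.000
  cycle 0 → 1 → 0: weight = 13, length = 2, mean = 13/2 ≈ 6.500
  cycle 0 → 2 → 0: weight = 10, length = 2, mean = 10/2 ≈ 5.000
  cycle 1 → 0 → 1: weight = 13, length = 2, mean = 13/2 ≈ 6.500
Minimum mean = 2.000, attained e.g. along the cycle 2 → 2 with weight 2 and length 1. So λ(A) = 2/1 = 2.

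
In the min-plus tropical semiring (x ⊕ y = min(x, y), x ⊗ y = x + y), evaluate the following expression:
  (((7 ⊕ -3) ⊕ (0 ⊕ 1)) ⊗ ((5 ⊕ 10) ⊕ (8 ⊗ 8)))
(((7 ⊕ -3) ⊕ (0 ⊕ 1)) ⊗ ((5 ⊕ 10) ⊕ (8 ⊗ 8))) = 2

Expand innermost to outermost. Recall ⊕ takes the minimum of its arguments and ⊗ takes their sum. Working out the expression (((7 ⊕ -3) ⊕ (0 ⊕ 1)) ⊗ ((5 ⊕ 10) ⊕ (8 ⊗ 8))) gives 2.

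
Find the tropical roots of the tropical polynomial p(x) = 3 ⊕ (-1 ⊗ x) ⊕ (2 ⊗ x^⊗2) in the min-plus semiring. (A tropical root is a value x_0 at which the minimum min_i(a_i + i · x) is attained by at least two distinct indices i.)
Roots: {-3, 4}

Each tropical root is a break point of the lower envelope of the lines y = a_i + i · x (there are 3 lines, with slopes 0, 1, ..., 2). Only the lines that attain the minimum somewhere contribute to roots; other lines are dominated. Here the surviving (envelope) indices are i = 2, i = 1, i = 0.
Intersections between consecutive envelope lines give the roots: for adjacent envelope indices i < j the intersection is x = (a_i − a_j) / (j − i). Reading off the sorted break points: {-3, 4}.
Verification: at each break x_0, at least two indices attain the minimum of min_i(a_i + i · x_0).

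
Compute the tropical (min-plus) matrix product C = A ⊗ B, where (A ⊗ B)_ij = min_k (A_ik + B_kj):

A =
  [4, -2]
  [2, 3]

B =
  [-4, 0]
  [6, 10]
A ⊗ B =
  [0, 4]
  [-2, 2]

Apply the min-plus product entry-by-entry:
  C[0][0] = min over k of (A[0][0] + B[0][0] = 4 + -4 = 0, A[0][1] + B[1][0] = -2 + 6 = 4) = 0 (attained at k = 0)
  C[0][1] = min over k of (A[0][0] + B[0][1] = 4 + 0 = 4, A[0][1] + B[1][1] = -2 + 10 = 8) = 4 (attained at k = 0)
  C[1][0] = min over k of (A[1][0] + B[0][0] = 2 + -4 = -2, A[1][1] + B[1][0] = 3 + 6 = 9) = -2 (attained at k = 0)
  C[1][1] = min over k of (A[1][0] + B[0][1] = 2 + 0 = 2, A[1][1] + B[1][1] = 3 + 10 = 13) = 2 (attained at k = 0)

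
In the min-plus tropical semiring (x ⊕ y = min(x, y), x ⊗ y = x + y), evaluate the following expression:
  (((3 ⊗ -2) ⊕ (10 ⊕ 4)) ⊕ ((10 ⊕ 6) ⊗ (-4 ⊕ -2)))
(((3 ⊗ -2) ⊕ (10 ⊕ 4)) ⊕ ((10 ⊕ 6) ⊗ (-4 ⊕ -2))) = 1

Expand innermost to outermost. Recall ⊕ takes the minimum of its arguments and ⊗ takes their sum. Working out the expression (((3 ⊗ -2) ⊕ (10 ⊕ 4)) ⊕ ((10 ⊕ 6) ⊗ (-4 ⊕ -2))) gives 1.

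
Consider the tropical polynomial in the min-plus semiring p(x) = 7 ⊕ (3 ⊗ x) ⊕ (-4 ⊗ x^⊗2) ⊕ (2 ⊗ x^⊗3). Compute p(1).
p(1) = -2

A tropical monomial a ⊗ x^⊗i evaluates to a + i · x. Evaluating each term at x = 1:
  Term 0 contributes 7 + 0 · 1 = 7
  Term 1 contributes 3 + 1 · 1 = 4
  Term 2 contributes -4 + 2 · 1 = -2
  Term 3 contributes 2 + 3 · 1 = 5
p(1) = ⊕ of these = min[7, 4, -2, 5] = -2.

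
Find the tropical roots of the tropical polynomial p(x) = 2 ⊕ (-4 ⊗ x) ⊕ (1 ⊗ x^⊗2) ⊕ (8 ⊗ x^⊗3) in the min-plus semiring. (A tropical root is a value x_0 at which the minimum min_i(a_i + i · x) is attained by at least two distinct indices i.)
Roots: {-7, -5, 6}

Each tropical root is a break point of the lower envelope of the lines y = a_i + i · x (there are 4 lines, with slopes 0, 1, ..., 3). Only the lines that attain the minimum somewhere contribute to roots; other lines are dominated. Here the surviving (envelope) indices are i = 3, i = 2, i = 1, i = 0.
Intersections between consecutive envelope lines give the roots: for adjacent envelope indices i < j the intersection is x = (a_i − a_j) / (j − i). Reading off the sorted break points: {-7, -5, 6}.
Verification: at each break x_0, at least two indices attain the minimum of min_i(a_i + i · x_0).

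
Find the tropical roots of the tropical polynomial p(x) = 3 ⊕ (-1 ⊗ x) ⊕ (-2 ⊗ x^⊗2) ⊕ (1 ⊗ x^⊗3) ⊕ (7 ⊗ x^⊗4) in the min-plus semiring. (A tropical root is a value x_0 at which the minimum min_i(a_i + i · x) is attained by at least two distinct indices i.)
Roots: {-6, -3, 1, 4}

Each tropical root is a break point of the lower envelope of the lines y = a_i + i · x (there are 5 lines, with slopes 0, 1, ..., 4). Only the lines that attain the minimum somewhere contribute to roots; other lines are dominated. Here the surviving (envelope) indices are i = 4, i = 3, i = 2, i = 1, i = 0.
Intersections between consecutive envelope lines give the roots: for adjacent envelope indices i < j the intersection is x = (a_i − a_j) / (j − i). Reading off the sorted break points: {-6, -3, 1, 4}.
Verification: at each break x_0, at least two indices attain the minimum of min_i(a_i + i · x_0).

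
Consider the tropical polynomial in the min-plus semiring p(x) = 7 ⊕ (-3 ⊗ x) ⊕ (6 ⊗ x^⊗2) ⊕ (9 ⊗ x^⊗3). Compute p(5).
p(5) = 2

A tropical monomial a ⊗ x^⊗i evaluates to a + i · x. Evaluating each term at x = 5:
  Term 0 contributes 7 + 0 · 5 = 7
  Term 1 contributes -3 + 1 · 5 = 2
  Term 2 contributes 6 + 2 · 5 = 16
  Term 3 contributes 9 + 3 · 5 = 24
p(5) = ⊕ of these = min[7, 2, 16, 24] = 2.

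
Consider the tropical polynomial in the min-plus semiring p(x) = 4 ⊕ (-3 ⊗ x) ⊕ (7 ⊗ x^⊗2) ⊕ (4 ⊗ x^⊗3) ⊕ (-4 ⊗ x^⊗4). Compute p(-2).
p(-2) = -12

A tropical monomial a ⊗ x^⊗i evaluates to a + i · x. Evaluating each term at x = -2:
  Term 0 contributes 4 + 0 · -2 = 4
  Term 1 contributes -3 + 1 · -2 = -5
  Term 2 contributes 7 + 2 · -2 = 3
  Term 3 contributes 4 + 3 · -2 = -2
  Term 4 contributes -4 + 4 · -2 = -12
p(-2) = ⊕ of these = min[4, -5, 3, -2, -12] = -12.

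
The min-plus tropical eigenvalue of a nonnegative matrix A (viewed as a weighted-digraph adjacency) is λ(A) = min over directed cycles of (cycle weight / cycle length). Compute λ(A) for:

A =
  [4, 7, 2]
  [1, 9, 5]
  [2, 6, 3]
λ(A) = 2

Enumerate directed cycles and compute their means (weight / length). Sample:
  cycle 0 → 0: weight = 4, length = 1, mean = 4/1 ≈ 4.000
  cycle 1 → 1: weight = 9, length = 1, mean = 9/1 ≈ 9.000
  cycle 2 → 2: weight = 3, length = 1, mean = 3/1 ≈ 3.000
  cycle 0 → 1 → 0: weight = 8, length = 2, mean = 8/2 ≈ 4.000
  cycle 0 → 2 → 0: weight = 4, length = 2, mean = 4/2 ≈ 2.000
  cycle 1 → 0 → 1: weight = 8, length = 2, mean = 8/2 ≈ 4.000
Minimum mean = 2.000, attained e.g. along the cycle 0 → 2 → 0 with weight 4 and length 2. So λ(A) = 4/2 = 2.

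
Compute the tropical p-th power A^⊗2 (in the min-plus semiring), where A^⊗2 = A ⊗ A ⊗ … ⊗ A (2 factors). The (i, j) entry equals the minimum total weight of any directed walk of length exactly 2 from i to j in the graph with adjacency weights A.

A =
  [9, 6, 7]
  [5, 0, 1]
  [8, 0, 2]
A^⊗2 =
  [11, 6, 7]
  [5, 0, 1]
  [5, 0, 1]

Each entry (A^⊗2)_ij equals the minimum over all length-2 walks i = v_0 → v_1 → … → v_2 = j of Σ_t A[v_t][v_{t+1}]. For example, for (i, j) = (0, 2) we minimise over 3 possible intermediate vertex sequences; the minimum is 7, attained along the walk 0 → 1 → 2.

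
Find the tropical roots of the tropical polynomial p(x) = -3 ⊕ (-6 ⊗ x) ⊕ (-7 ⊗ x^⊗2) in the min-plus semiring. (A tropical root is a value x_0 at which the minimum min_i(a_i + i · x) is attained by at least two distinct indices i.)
Roots: {1, 3}

Each tropical root is a break point of the lower envelope of the lines y = a_i + i · x (there are 3 lines, with slopes 0, 1, ..., 2). Only the lines that attain the minimum somewhere contribute to roots; other lines are dominated. Here the surviving (envelope) indices are i = 2, i = 1, i = 0.
Intersections between consecutive envelope lines give the roots: for adjacent envelope indices i < j the intersection is x = (a_i − a_j) / (j − i). Reading off the sorted break points: {1, 3}.
Verification: at each break x_0, at least two indices attain the minimum of min_i(a_i + i · x_0).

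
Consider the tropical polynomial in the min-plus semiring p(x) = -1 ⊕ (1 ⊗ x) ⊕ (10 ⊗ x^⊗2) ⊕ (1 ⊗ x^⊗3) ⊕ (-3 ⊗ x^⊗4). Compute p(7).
p(7) = -1

A tropical monomial a ⊗ x^⊗i evaluates to a + i · x. Evaluating each term at x = 7:
  Term 0 contributes -1 + 0 · 7 = -1
  Term 1 contributes 1 + 1 · 7 = 8
  Term 2 contributes 10 + 2 · 7 = 24
  Term 3 contributes 1 + 3 · 7 = 22
  Term 4 contributes -3 + 4 · 7 = 25
p(7) = ⊕ of these = min[-1, 8, 24, 22, 25] = -1.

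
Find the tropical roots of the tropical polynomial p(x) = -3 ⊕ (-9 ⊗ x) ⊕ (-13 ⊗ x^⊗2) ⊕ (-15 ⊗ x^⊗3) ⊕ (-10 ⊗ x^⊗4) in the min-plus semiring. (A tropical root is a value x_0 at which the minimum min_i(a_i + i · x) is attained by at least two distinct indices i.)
Roots: {-5, 2, 4, 6}

Each tropical root is a break point of the lower envelope of the lines y = a_i + i · x (there are 5 lines, with slopes 0, 1, ..., 4). Only the lines that attain the minimum somewhere contribute to roots; other lines are dominated. Here the surviving (envelope) indices are i = 4, i = 3, i = 2, i = 1, i = 0.
Intersections between consecutive envelope lines give the roots: for adjacent envelope indices i < j the intersection is x = (a_i − a_j) / (j − i). Reading off the sorted break points: {-5, 2, 4, 6}.
Verification: at each break x_0, at least two indices attain the minimum of min_i(a_i + i · x_0).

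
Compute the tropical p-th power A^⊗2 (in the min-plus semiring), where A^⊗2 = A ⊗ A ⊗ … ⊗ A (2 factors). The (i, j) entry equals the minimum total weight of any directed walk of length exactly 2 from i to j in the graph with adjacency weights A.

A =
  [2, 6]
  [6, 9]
A^⊗2 =
  [4, 8]
  [8, 12]

Each entry (A^⊗2)_ij equals the minimum over all length-2 walks i = v_0 → v_1 → … → v_2 = j of Σ_t A[v_t][v_{t+1}]. For example, for (i, j) = (0, 1) we minimise over 2 possible intermediate vertex sequences; the minimum is 8, attained along the walk 0 → 0 → 1.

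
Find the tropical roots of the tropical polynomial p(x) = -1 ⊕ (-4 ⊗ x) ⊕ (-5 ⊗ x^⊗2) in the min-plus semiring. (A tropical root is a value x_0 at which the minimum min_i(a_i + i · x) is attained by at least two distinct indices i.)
Roots: {1, 3}

Each tropical root is a break point of the lower envelope of the lines y = a_i + i · x (there are 3 lines, with slopes 0, 1, ..., 2). Only the lines that attain the minimum somewhere contribute to roots; other lines are dominated. Here the surviving (envelope) indices are i = 2, i = 1, i = 0.
Intersections between consecutive envelope lines give the roots: for adjacent envelope indices i < j the intersection is x = (a_i − a_j) / (j − i). Reading off the sorted break points: {1, 3}.
Verification: at each break x_0, at least two indices attain the minimum of min_i(a_i + i · x_0).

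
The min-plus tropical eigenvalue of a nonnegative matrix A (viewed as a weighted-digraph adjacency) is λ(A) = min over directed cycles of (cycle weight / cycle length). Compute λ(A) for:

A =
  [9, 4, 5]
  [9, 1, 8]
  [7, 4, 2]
λ(A) = 1

Enumerate directed cycles and compute their means (weight / length). Sample:
  cycle 0 → 0: weight = 9, length = 1, mean = 9/1 ≈ 9.000
  cycle 1 → 1: weight = 1, length = 1, mean = 1/1 ≈ 1.000
  cycle 2 → 2: weight = 2, length = 1, mean = 2/1 ≈ 2.000
  cycle 0 → 1 → 0: weight = 13, length = 2, mean = 13/2 ≈ 6.500
  cycle 0 → 2 → 0: weight = 12, length = 2, mean = 12/2 ≈ 6.000
  cycle 1 → 0 → 1: weight = 13, length = 2, mean = 13/2 ≈ 6.500
Minimum mean = 1.000, attained e.g. along the cycle 1 → 1 with weight 1 and length 1. So λ(A) = 1/1 = 1.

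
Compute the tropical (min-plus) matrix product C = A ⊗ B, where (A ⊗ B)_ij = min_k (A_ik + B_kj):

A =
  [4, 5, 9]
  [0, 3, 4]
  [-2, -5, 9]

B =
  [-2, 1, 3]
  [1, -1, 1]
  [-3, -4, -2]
A ⊗ B =
  [2, 4, 6]
  [-2, 0, 2]
  [-4, -6, -4]

Apply the min-plus product entry-by-entry:
  C[0][0] = min over k of (A[0][0] + B[0][0] = 4 + -2 = 2, A[0][1] + B[1][0] = 5 + 1 = 6, A[0][2] + B[2][0] = 9 + -3 = 6) = 2 (attained at k = 0)
  C[0][1] = min over k of (A[0][0] + B[0][1] = 4 + 1 = 5, A[0][1] + B[1][1] = 5 + -1 = 4, A[0][2] + B[2][1] = 9 + -4 = 5) = 4 (attained at k = 1)
  C[0][2] = min over k of (A[0][0] + B[0][2] = 4 + 3 = 7, A[0][1] + B[1][2] = 5 + 1 = 6, A[0][2] + B[2][2] = 9 + -2 = 7) = 6 (attained at k = 1)
  C[1][0] = min over k of (A[1][0] + B[0][0] = 0 + -2 = -2, A[1][1] + B[1][0] = 3 + 1 = 4, A[1][2] + B[2][0] = 4 + -3 = 1) = -2 (attained at k = 0)
  C[1][1] = min over k of (A[1][0] + B[0][1] = 0 + 1 = 1, A[1][1] + B[1][1] = 3 + -1 = 2, A[1][2] + B[2][1] = 4 + -4 = 0) = 0 (attained at k = 2)
  C[1][2] = min over k of (A[1][0] + B[0][2] = 0 + 3 = 3, A[1][1] + B[1][2] = 3 + 1 = 4, A[1][2] + B[2][2] = 4 + -2 = 2) = 2 (attained at k = 2)
  C[2][0] = min over k of (A[2][0] + B[0][0] = -2 + -2 = -4, A[2][1] + B[1][0] = -5 + 1 = -4, A[2][2] + B[2][0] = 9 + -3 = 6) = -4 (attained at k = 0)
  C[2][1] = min over k of (A[2][0] + B[0][1] = -2 + 1 = -1, A[2][1] + B[1][1] = -5 + -1 = -6, A[2][2] + B[2][1] = 9 + -4 = 5) = -6 (attained at k = 1)
  C[2][2] = min over k of (A[2][0] + B[0][2] = -2 + 3 = 1, A[2][1] + B[1][2] = -5 + 1 = -4, A[2][2] + B[2][2] = 9 + -2 = 7) = -4 (attained at k = 1)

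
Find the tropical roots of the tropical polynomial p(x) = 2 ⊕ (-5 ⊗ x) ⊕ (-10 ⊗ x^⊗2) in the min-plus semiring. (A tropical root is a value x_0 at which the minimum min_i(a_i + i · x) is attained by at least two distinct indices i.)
Roots: {5, 7}

Each tropical root is a break point of the lower envelope of the lines y = a_i + i · x (there are 3 lines, with slopes 0, 1, ..., 2). Only the lines that attain the minimum somewhere contribute to roots; other lines are dominated. Here the surviving (envelope) indices are i = 2, i = 1, i = 0.
Intersections between consecutive envelope lines give the roots: for adjacent envelope indices i < j the intersection is x = (a_i − a_j) / (j − i). Reading off the sorted break points: {5, 7}.
Verification: at each break x_0, at least two indices attain the minimum of min_i(a_i + i · x_0).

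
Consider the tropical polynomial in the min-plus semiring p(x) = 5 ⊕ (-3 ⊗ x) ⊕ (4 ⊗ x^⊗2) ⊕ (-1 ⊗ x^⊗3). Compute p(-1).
p(-1) = -4

A tropical monomial a ⊗ x^⊗i evaluates to a + i · x. Evaluating each term at x = -1:
  Term 0 contributes 5 + 0 · -1 = 5
  Term 1 contributes -3 + 1 · -1 = -4
  Term 2 contributes 4 + 2 · -1 = 2
  Term 3 contributes -1 + 3 · -1 = -4
p(-1) = ⊕ of these = min[5, -4, 2, -4] = -4.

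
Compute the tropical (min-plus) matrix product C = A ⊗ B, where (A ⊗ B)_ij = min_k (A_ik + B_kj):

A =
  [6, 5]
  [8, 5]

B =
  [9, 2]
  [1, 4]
A ⊗ B =
  [6, 8]
  [6, 9]

Apply the min-plus product entry-by-entry:
  C[0][0] = min over k of (A[0][0] + B[0][0] = 6 + 9 = 15, A[0][1] + B[1][0] = 5 + 1 = 6) = 6 (attained at k = 1)
  C[0][1] = min over k of (A[0][0] + B[0][1] = 6 + 2 = 8, A[0][1] + B[1][1] = 5 + 4 = 9) = 8 (attained at k = 0)
  C[1][0] = min over k of (A[1][0] + B[0][0] = 8 + 9 = 17, A[1][1] + B[1][0] = 5 + 1 = 6) = 6 (attained at k = 1)
  C[1][1] = min over k of (A[1][0] + B[0][1] = 8 + 2 = 10, A[1][1] + B[1][1] = 5 + 4 = 9) = 9 (attained at k = 1)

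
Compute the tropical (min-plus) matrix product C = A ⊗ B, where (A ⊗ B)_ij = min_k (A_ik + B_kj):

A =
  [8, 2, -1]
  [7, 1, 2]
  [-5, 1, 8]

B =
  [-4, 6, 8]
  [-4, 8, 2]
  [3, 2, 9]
A ⊗ B =
  [-2, 1, 4]
  [-3, 4, 3]
  [-9, 1, 3]

Apply the min-plus product entry-by-entry:
  C[0][0] = min over k of (A[0][0] + B[0][0] = 8 + -4 = 4, A[0][1] + B[1][0] = 2 + -4 = -2, A[0][2] + B[2][0] = -1 + 3 = 2) = -2 (attained at k = 1)
  C[0][1] = min over k of (A[0][0] + B[0][1] = 8 + 6 = 14, A[0][1] + B[1][1] = 2 + 8 = 10, A[0][2] + B[2][1] = -1 + 2 = 1) = 1 (attained at k = 2)
  C[0][2] = min over k of (A[0][0] + B[0][2] = 8 + 8 = 16, A[0][1] + B[1][2] = 2 + 2 = 4, A[0][2] + B[2][2] = -1 + 9 = 8) = 4 (attained at k = 1)
  C[1][0] = min over k of (A[1][0] + B[0][0] = 7 + -4 = 3, A[1][1] + B[1][0] = 1 + -4 = -3, A[1][2] + B[2][0] = 2 + 3 = 5) = -3 (attained at k = 1)
  C[1][1] = min over k of (A[1][0] + B[0][1] = 7 + 6 = 13, A[1][1] + B[1][1] = 1 + 8 = 9, A[1][2] + B[2][1] = 2 + 2 = 4) = 4 (attained at k = 2)
  C[1][2] = min over k of (A[1][0] + B[0][2] = 7 + 8 = 15, A[1][1] + B[1][2] = 1 + 2 = 3, A[1][2] + B[2][2] = 2 + 9 = 11) = 3 (attained at k = 1)
  C[2][0] = min over k of (A[2][0] + B[0][0] = -5 + -4 = -9, A[2][1] + B[1][0] = 1 + -4 = -3, A[2][2] + B[2][0] = 8 + 3 = 11) = -9 (attained at k = 0)
  C[2][1] = min over k of (A[2][0] + B[0][1] = -5 + 6 = 1, A[2][1] + B[1][1] = 1 + 8 = 9, A[2][2] + B[2][1] = 8 + 2 = 10) = 1 (attained at k = 0)
  C[2][2] = min over k of (A[2][0] + B[0][2] = -5 + 8 = 3, A[2][1] + B[1][2] = 1 + 2 = 3, A[2][2] + B[2][2] = 8 + 9 = 17) = 3 (attained at k = 0)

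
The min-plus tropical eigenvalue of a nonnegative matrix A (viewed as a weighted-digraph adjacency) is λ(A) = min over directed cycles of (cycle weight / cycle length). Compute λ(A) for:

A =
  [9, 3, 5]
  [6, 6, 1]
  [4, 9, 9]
λ(A) = 8/3

Enumerate directed cycles and compute their means (weight / length). Sample:
  cycle 0 → 0: weight = 9, length = 1, mean = 9/1 ≈ 9.000
  cycle 1 → 1: weight = 6, length = 1, mean = 6/1 ≈ 6.000
  cycle 2 → 2: weight = 9, length = 1, mean = 9/1 ≈ 9.000
  cycle 0 → 1 → 0: weight = 9, length = 2, mean = 9/2 ≈ 4.500
  cycle 0 → 2 → 0: weight = 9, length = 2, mean = 9/2 ≈ 4.500
  cycle 1 → 0 → 1: weight = 9, length = 2, mean = 9/2 ≈ 4.500
Minimum mean = 2.667, attained e.g. along the cycle 0 → 1 → 2 → 0 with weight 8 and length 3. So λ(A) = 8/3 = 8/3.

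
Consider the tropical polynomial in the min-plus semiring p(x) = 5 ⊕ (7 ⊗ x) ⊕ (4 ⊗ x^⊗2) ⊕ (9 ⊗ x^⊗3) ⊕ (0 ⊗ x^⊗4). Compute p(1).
p(1) = 4

A tropical monomial a ⊗ x^⊗i evaluates to a + i · x. Evaluating each term at x = 1:
  Term 0 contributes 5 + 0 · 1 = 5
  Term 1 contributes 7 + 1 · 1 = 8
  Term 2 contributes 4 + 2 · 1 = 6
  Term 3 contributes 9 + 3 · 1 = 12
  Term 4 contributes 0 + 4 · 1 = 4
p(1) = ⊕ of these = min[5, 8, 6, 12, 4] = 4.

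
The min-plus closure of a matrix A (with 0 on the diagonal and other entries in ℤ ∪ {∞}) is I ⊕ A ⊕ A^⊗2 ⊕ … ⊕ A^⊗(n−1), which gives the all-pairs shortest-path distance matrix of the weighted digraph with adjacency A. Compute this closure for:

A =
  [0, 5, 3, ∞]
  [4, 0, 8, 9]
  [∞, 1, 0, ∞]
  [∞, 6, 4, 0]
Closure =
  [0, 4, 3, 13]
  [4, 0, 7, 9]
  [5, 1, 0, 10]
  [9, 5, 4, 0]

This is the Floyd-Warshall all-pairs shortest-path computation. For each intermediate vertex k = 0, 1, …, 3, update dist[i][j] ← min(dist[i][j], dist[i][k] + dist[k][j]). The final matrix gives, for each (i, j), the minimum total weight of any directed path from i to j (possibly empty when i = j).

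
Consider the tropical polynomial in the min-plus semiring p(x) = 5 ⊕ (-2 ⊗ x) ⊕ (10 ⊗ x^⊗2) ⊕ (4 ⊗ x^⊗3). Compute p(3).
p(3) = 1

A tropical monomial a ⊗ x^⊗i evaluates to a + i · x. Evaluating each term at x = 3:
  Term 0 contributes 5 + 0 · 3 = 5
  Term 1 contributes -2 + 1 · 3 = 1
  Term 2 contributes 10 + 2 · 3 = 16
  Term 3 contributes 4 + 3 · 3 = 13
p(3) = ⊕ of these = min[5, 1, 16, 13] = 1.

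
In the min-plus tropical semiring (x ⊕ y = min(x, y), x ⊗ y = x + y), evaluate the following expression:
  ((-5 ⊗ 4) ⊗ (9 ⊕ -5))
((-5 ⊗ 4) ⊗ (9 ⊕ -5)) = -6

Expand innermost to outermost. Recall ⊕ takes the minimum of its arguments and ⊗ takes their sum. Working out the expression ((-5 ⊗ 4) ⊗ (9 ⊕ -5)) gives -6.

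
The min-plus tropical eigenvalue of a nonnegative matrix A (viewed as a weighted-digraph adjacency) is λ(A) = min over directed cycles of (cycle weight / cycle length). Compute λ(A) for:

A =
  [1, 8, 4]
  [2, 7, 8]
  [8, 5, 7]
λ(A) = 1

Enumerate directed cycles and compute their means (weight / length). Sample:
  cycle 0 → 0: weight = 1, length = 1, mean = 1/1 ≈ 1.000
  cycle 1 → 1: weight = 7, length = 1, mean = 7/1 ≈ 7.000
  cycle 2 → 2: weight = 7, length = 1, mean = 7/1 ≈ 7.000
  cycle 0 → 1 → 0: weight = 10, length = 2, mean = 10/2 ≈ 5.000
  cycle 0 → 2 → 0: weight = 12, length = 2, mean = 12/2 ≈ 6.000
  cycle 1 → 0 → 1: weight = 10, length = 2, mean = 10/2 ≈ 5.000
Minimum mean = 1.000, attained e.g. along the cycle 0 → 0 with weight 1 and length 1. So λ(A) = 1/1 = 1.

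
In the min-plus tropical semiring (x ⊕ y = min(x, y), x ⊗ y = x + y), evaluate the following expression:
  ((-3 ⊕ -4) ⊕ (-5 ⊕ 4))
((-3 ⊕ -4) ⊕ (-5 ⊕ 4)) = -5

Expand innermost to outermost. Recall ⊕ takes the minimum of its arguments and ⊗ takes their sum. Working out the expression ((-3 ⊕ -4) ⊕ (-5 ⊕ 4)) gives -5.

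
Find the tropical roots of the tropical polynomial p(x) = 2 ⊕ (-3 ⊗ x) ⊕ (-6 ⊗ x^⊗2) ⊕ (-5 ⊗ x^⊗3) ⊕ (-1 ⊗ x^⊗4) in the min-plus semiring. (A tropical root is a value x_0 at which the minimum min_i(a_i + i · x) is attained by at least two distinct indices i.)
Roots: {-4, -1, 3, 5}

Each tropical root is a break point of the lower envelope of the lines y = a_i + i · x (there are 5 lines, with slopes 0, 1, ..., 4). Only the lines that attain the minimum somewhere contribute to roots; other lines are dominated. Here the surviving (envelope) indices are i = 4, i = 3, i = 2, i = 1, i = 0.
Intersections between consecutive envelope lines give the roots: for adjacent envelope indices i < j the intersection is x = (a_i − a_j) / (j − i). Reading off the sorted break points: {-4, -1, 3, 5}.
Verification: at each break x_0, at least two indices attain the minimum of min_i(a_i + i · x_0).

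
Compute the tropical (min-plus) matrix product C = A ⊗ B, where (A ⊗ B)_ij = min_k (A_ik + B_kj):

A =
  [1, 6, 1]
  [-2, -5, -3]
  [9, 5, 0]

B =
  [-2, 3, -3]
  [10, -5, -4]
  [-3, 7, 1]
A ⊗ B =
  [-2, 1, -2]
  [-6, -10, -9]
  [-3, 0, 1]

Apply the min-plus product entry-by-entry:
  C[0][0] = min over k of (A[0][0] + B[0][0] = 1 + -2 = -1, A[0][1] + B[1][0] = 6 + 10 = 16, A[0][2] + B[2][0] = 1 + -3 = -2) = -2 (attained at k = 2)
  C[0][1] = min over k of (A[0][0] + B[0][1] = 1 + 3 = 4, A[0][1] + B[1][1] = 6 + -5 = 1, A[0][2] + B[2][1] = 1 + 7 = 8) = 1 (attained at k = 1)
  C[0][2] = min over k of (A[0][0] + B[0][2] = 1 + -3 = -2, A[0][1] + B[1][2] = 6 + -4 = 2, A[0][2] + B[2][2] = 1 + 1 = 2) = -2 (attained at k = 0)
  C[1][0] = min over k of (A[1][0] + B[0][0] = -2 + -2 = -4, A[1][1] + B[1][0] = -5 + 10 = 5, A[1][2] + B[2][0] = -3 + -3 = -6) = -6 (attained at k = 2)
  C[1][1] = min over k of (A[1][0] + B[0][1] = -2 + 3 = 1, A[1][1] + B[1][1] = -5 + -5 = -10, A[1][2] + B[2][1] = -3 + 7 = 4) = -10 (attained at k = 1)
  C[1][2] = min over k of (A[1][0] + B[0][2] = -2 + -3 = -5, A[1][1] + B[1][2] = -5 + -4 = -9, A[1][2] + B[2][2] = -3 + 1 = -2) = -9 (attained at k = 1)
  C[2][0] = min over k of (A[2][0] + B[0][0] = 9 + -2 = 7, A[2][1] + B[1][0] = 5 + 10 = 15, A[2][2] + B[2][0] = 0 + -3 = -3) = -3 (attained at k = 2)
  C[2][1] = min over k of (A[2][0] + B[0][1] = 9 + 3 = 12, A[2][1] + B[1][1] = 5 + -5 = 0, A[2][2] + B[2][1] = 0 + 7 = 7) = 0 (attained at k = 1)
  C[2][2] = min over k of (A[2][0] + B[0][2] = 9 + -3 = 6, A[2][1] + B[1][2] = 5 + -4 = 1, A[2][2] + B[2][2] = 0 + 1 = 1) = 1 (attained at k = 1)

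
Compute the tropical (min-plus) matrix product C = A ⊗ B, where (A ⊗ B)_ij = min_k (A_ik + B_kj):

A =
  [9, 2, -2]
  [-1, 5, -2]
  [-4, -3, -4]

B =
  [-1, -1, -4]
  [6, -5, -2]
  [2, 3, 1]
A ⊗ B =
  [0, -3, -1]
  [-2, -2, -5]
  [-5, -8, -8]

Apply the min-plus product entry-by-entry:
  C[0][0] = min over k of (A[0][0] + B[0][0] = 9 + -1 = 8, A[0][1] + B[1][0] = 2 + 6 = 8, A[0][2] + B[2][0] = -2 + 2 = 0) = 0 (attained at k = 2)
  C[0][1] = min over k of (A[0][0] + B[0][1] = 9 + -1 = 8, A[0][1] + B[1][1] = 2 + -5 = -3, A[0][2] + B[2][1] = -2 + 3 = 1) = -3 (attained at k = 1)
  C[0][2] = min over k of (A[0][0] + B[0][2] = 9 + -4 = 5, A[0][1] + B[1][2] = 2 + -2 = 0, A[0][2] + B[2][2] = -2 + 1 = -1) = -1 (attained at k = 2)
  C[1][0] = min over k of (A[1][0] + B[0][0] = -1 + -1 = -2, A[1][1] + B[1][0] = 5 + 6 = 11, A[1][2] + B[2][0] = -2 + 2 = 0) = -2 (attained at k = 0)
  C[1][1] = min over k of (A[1][0] + B[0][1] = -1 + -1 = -2, A[1][1] + B[1][1] = 5 + -5 = 0, A[1][2] + B[2][1] = -2 + 3 = 1) = -2 (attained at k = 0)
  C[1][2] = min over k of (A[1][0] + B[0][2] = -1 + -4 = -5, A[1][1] + B[1][2] = 5 + -2 = 3, A[1][2] + B[2][2] = -2 + 1 = -1) = -5 (attained at k = 0)
  C[2][0] = min over k of (A[2][0] + B[0][0] = -4 + -1 = -5, A[2][1] + B[1][0] = -3 + 6 = 3, A[2][2] + B[2][0] = -4 + 2 = -2) = -5 (attained at k = 0)
  C[2][1] = min over k of (A[2][0] + B[0][1] = -4 + -1 = -5, A[2][1] + B[1][1] = -3 + -5 = -8, A[2][2] + B[2][1] = -4 + 3 = -1) = -8 (attained at k = 1)
  C[2][2] = min over k of (A[2][0] + B[0][2] = -4 + -4 = -8, A[2][1] + B[1][2] = -3 + -2 = -5, A[2][2] + B[2][2] = -4 + 1 = -3) = -8 (attained at k = 0)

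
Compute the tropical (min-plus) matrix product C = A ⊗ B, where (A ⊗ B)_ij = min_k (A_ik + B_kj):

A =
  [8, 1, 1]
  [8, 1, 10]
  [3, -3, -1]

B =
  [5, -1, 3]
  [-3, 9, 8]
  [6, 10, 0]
A ⊗ B =
  [-2, 7, 1]
  [-2, 7, 9]
  [-6, 2, -1]

Apply the min-plus product entry-by-entry:
  C[0][0] = min over k of (A[0][0] + B[0][0] = 8 + 5 = 13, A[0][1] + B[1][0] = 1 + -3 = -2, A[0][2] + B[2][0] = 1 + 6 = 7) = -2 (attained at k = 1)
  C[0][1] = min over k of (A[0][0] + B[0][1] = 8 + -1 = 7, A[0][1] + B[1][1] = 1 + 9 = 10, A[0][2] + B[2][1] = 1 + 10 = 11) = 7 (attained at k = 0)
  C[0][2] = min over k of (A[0][0] + B[0][2] = 8 + 3 = 11, A[0][1] + B[1][2] = 1 + 8 = 9, A[0][2] + B[2][2] = 1 + 0 = 1) = 1 (attained at k = 2)
  C[1][0] = min over k of (A[1][0] + B[0][0] = 8 + 5 = 13, A[1][1] + B[1][0] = 1 + -3 = -2, A[1][2] + B[2][0] = 10 + 6 = 16) = -2 (attained at k = 1)
  C[1][1] = min over k of (A[1][0] + B[0][1] = 8 + -1 = 7, A[1][1] + B[1][1] = 1 + 9 = 10, A[1][2] + B[2][1] = 10 + 10 = 20) = 7 (attained at k = 0)
  C[1][2] = min over k of (A[1][0] + B[0][2] = 8 + 3 = 11, A[1][1] + B[1][2] = 1 + 8 = 9, A[1][2] + B[2][2] = 10 + 0 = 10) = 9 (attained at k = 1)
  C[2][0] = min over k of (A[2][0] + B[0][0] = 3 + 5 = 8, A[2][1] + B[1][0] = -3 + -3 = -6, A[2][2] + B[2][0] = -1 + 6 = 5) = -6 (attained at k = 1)
  C[2][1] = min over k of (A[2][0] + B[0][1] = 3 + -1 = 2, A[2][1] + B[1][1] = -3 + 9 = 6, A[2][2] + B[2][1] = -1 + 10 = 9) = 2 (attained at k = 0)
  C[2][2] = min over k of (A[2][0] + B[0][2] = 3 + 3 = 6, A[2][1] + B[1][2] = -3 + 8 = 5, A[2][2] + B[2][2] = -1 + 0 = -1) = -1 (attained at k = 2)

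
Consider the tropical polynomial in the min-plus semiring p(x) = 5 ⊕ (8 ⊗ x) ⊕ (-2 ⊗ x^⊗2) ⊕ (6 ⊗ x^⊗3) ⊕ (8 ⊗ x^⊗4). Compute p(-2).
p(-2) = -6

A tropical monomial a ⊗ x^⊗i evaluates to a + i · x. Evaluating each term at x = -2:
  Term 0 contributes 5 + 0 · -2 = 5
  Term 1 contributes 8 + 1 · -2 = 6
  Term 2 contributes -2 + 2 · -2 = -6
  Term 3 contributes 6 + 3 · -2 = 0
  Term 4 contributes 8 + 4 · -2 = 0
p(-2) = ⊕ of these = min[5, 6, -6, 0, 0] = -6.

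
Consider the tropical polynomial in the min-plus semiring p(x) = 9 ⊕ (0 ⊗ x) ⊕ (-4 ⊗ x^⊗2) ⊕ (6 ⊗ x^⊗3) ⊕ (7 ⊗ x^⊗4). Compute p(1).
p(1) = -2

A tropical monomial a ⊗ x^⊗i evaluates to a + i · x. Evaluating each term at x = 1:
  Term 0 contributes 9 + 0 · 1 = 9
  Term 1 contributes 0 + 1 · 1 = 1
  Term 2 contributes -4 + 2 · 1 = -2
  Term 3 contributes 6 + 3 · 1 = 9
  Term 4 contributes 7 + 4 · 1 = 11
p(1) = ⊕ of these = min[9, 1, -2, 9, 11] = -2.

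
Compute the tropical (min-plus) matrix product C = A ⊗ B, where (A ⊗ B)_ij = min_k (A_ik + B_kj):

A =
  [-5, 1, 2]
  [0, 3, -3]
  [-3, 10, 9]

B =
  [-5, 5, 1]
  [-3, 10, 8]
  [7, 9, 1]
A ⊗ B =
  [-10, 0, -4]
  [-5, 5, -2]
  [-8, 2, -2]

Apply the min-plus product entry-by-entry:
  C[0][0] = min over k of (A[0][0] + B[0][0] = -5 + -5 = -10, A[0][1] + B[1][0] = 1 + -3 = -2, A[0][2] + B[2][0] = 2 + 7 = 9) = -10 (attained at k = 0)
  C[0][1] = min over k of (A[0][0] + B[0][1] = -5 + 5 = 0, A[0][1] + B[1][1] = 1 + 10 = 11, A[0][2] + B[2][1] = 2 + 9 = 11) = 0 (attained at k = 0)
  C[0][2] = min over k of (A[0][0] + B[0][2] = -5 + 1 = -4, A[0][1] + B[1][2] = 1 + 8 = 9, A[0][2] + B[2][2] = 2 + 1 = 3) = -4 (attained at k = 0)
  C[1][0] = min over k of (A[1][0] + B[0][0] = 0 + -5 = -5, A[1][1] + B[1][0] = 3 + -3 = 0, A[1][2] + B[2][0] = -3 + 7 = 4) = -5 (attained at k = 0)
  C[1][1] = min over k of (A[1][0] + B[0][1] = 0 + 5 = 5, A[1][1] + B[1][1] = 3 + 10 = 13, A[1][2] + B[2][1] = -3 + 9 = 6) = 5 (attained at k = 0)
  C[1][2] = min over k of (A[1][0] + B[0][2] = 0 + 1 = 1, A[1][1] + B[1][2] = 3 + 8 = 11, A[1][2] + B[2][2] = -3 + 1 = -2) = -2 (attained at k = 2)
  C[2][0] = min over k of (A[2][0] + B[0][0] = -3 + -5 = -8, A[2][1] + B[1][0] = 10 + -3 = 7, A[2][2] + B[2][0] = 9 + 7 = 16) = -8 (attained at k = 0)
  C[2][1] = min over k of (A[2][0] + B[0][1] = -3 + 5 = 2, A[2][1] + B[1][1] = 10 + 10 = 20, A[2][2] + B[2][1] = 9 + 9 = 18) = 2 (attained at k = 0)
  C[2][2] = min over k of (A[2][0] + B[0][2] = -3 + 1 = -2, A[2][1] + B[1][2] = 10 + 8 = 18, A[2][2] + B[2][2] = 9 + 1 = 10) = -2 (attained at k = 0)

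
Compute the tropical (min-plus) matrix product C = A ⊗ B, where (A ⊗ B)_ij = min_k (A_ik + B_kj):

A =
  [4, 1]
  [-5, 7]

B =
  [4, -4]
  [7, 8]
A ⊗ B =
  [8, 0]
  [-1, -9]

Apply the min-plus product entry-by-entry:
  C[0][0] = min over k of (A[0][0] + B[0][0] = 4 + 4 = 8, A[0][1] + B[1][0] = 1 + 7 = 8) = 8 (attained at k = 0)
  C[0][1] = min over k of (A[0][0] + B[0][1] = 4 + -4 = 0, A[0][1] + B[1][1] = 1 + 8 = 9) = 0 (attained at k = 0)
  C[1][0] = min over k of (A[1][0] + B[0][0] = -5 + 4 = -1, A[1][1] + B[1][0] = 7 + 7 = 14) = -1 (attained at k = 0)
  C[1][1] = min over k of (A[1][0] + B[0][1] = -5 + -4 = -9, A[1][1] + B[1][1] = 7 + 8 = 15) = -9 (attained at k = 0)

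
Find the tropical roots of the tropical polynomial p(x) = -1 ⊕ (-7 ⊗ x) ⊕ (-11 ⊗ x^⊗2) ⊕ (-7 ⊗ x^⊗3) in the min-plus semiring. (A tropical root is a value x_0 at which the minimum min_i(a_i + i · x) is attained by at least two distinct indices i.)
Roots: {-4, 4, 6}

Each tropical root is a break point of the lower envelope of the lines y = a_i + i · x (there are 4 lines, with slopes 0, 1, ..., 3). Only the lines that attain the minimum somewhere contribute to roots; other lines are dominated. Here the surviving (envelope) indices are i = 3, i = 2, i = 1, i = 0.
Intersections between consecutive envelope lines give the roots: for adjacent envelope indices i < j the intersection is x = (a_i − a_j) / (j − i). Reading off the sorted break points: {-4, 4, 6}.
Verification: at each break x_0, at least two indices attain the minimum of min_i(a_i + i · x_0).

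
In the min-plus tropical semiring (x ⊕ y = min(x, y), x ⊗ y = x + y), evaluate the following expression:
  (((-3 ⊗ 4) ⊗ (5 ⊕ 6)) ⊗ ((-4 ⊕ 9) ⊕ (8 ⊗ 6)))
(((-3 ⊗ 4) ⊗ (5 ⊕ 6)) ⊗ ((-4 ⊕ 9) ⊕ (8 ⊗ 6))) = 2

Expand innermost to outermost. Recall ⊕ takes the minimum of its arguments and ⊗ takes their sum. Working out the expression (((-3 ⊗ 4) ⊗ (5 ⊕ 6)) ⊗ ((-4 ⊕ 9) ⊕ (8 ⊗ 6))) gives 2.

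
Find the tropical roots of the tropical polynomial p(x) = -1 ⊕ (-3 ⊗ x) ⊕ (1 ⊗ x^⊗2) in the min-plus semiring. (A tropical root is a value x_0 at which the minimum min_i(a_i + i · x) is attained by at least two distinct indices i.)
Roots: {-4, 2}

Each tropical root is a break point of the lower envelope of the lines y = a_i + i · x (there are 3 lines, with slopes 0, 1, ..., 2). Only the lines that attain the minimum somewhere contribute to roots; other lines are dominated. Here the surviving (envelope) indices are i = 2, i = 1, i = 0.
Intersections between consecutive envelope lines give the roots: for adjacent envelope indices i < j the intersection is x = (a_i − a_j) / (j − i). Reading off the sorted break points: {-4, 2}.
Verification: at each break x_0, at least two indices attain the minimum of min_i(a_i + i · x_0).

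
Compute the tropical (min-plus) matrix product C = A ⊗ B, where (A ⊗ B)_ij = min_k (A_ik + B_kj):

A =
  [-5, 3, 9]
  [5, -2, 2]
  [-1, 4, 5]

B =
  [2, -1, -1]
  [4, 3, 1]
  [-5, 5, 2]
A ⊗ B =
  [-3, -6, -6]
  [-3, 1, -1]
  [0, -2, -2]

Apply the min-plus product entry-by-entry:
  C[0][0] = min over k of (A[0][0] + B[0][0] = -5 + 2 = -3, A[0][1] + B[1][0] = 3 + 4 = 7, A[0][2] + B[2][0] = 9 + -5 = 4) = -3 (attained at k = 0)
  C[0][1] = min over k of (A[0][0] + B[0][1] = -5 + -1 = -6, A[0][1] + B[1][1] = 3 + 3 = 6, A[0][2] + B[2][1] = 9 + 5 = 14) = -6 (attained at k = 0)
  C[0][2] = min over k of (A[0][0] + B[0][2] = -5 + -1 = -6, A[0][1] + B[1][2] = 3 + 1 = 4, A[0][2] + B[2][2] = 9 + 2 = 11) = -6 (attained at k = 0)
  C[1][0] = min over k of (A[1][0] + B[0][0] = 5 + 2 = 7, A[1][1] + B[1][0] = -2 + 4 = 2, A[1][2] + B[2][0] = 2 + -5 = -3) = -3 (attained at k = 2)
  C[1][1] = min over k of (A[1][0] + B[0][1] = 5 + -1 = 4, A[1][1] + B[1][1] = -2 + 3 = 1, A[1][2] + B[2][1] = 2 + 5 = 7) = 1 (attained at k = 1)
  C[1][2] = min over k of (A[1][0] + B[0][2] = 5 + -1 = 4, A[1][1] + B[1][2] = -2 + 1 = -1, A[1][2] + B[2][2] = 2 + 2 = 4) = -1 (attained at k = 1)
  C[2][0] = min over k of (A[2][0] + B[0][0] = -1 + 2 = 1, A[2][1] + B[1][0] = 4 + 4 = 8, A[2][2] + B[2][0] = 5 + -5 = 0) = 0 (attained at k = 2)
  C[2][1] = min over k of (A[2][0] + B[0][1] = -1 + -1 = -2, A[2][1] + B[1][1] = 4 + 3 = 7, A[2][2] + B[2][1] = 5 + 5 = 10) = -2 (attained at k = 0)
  C[2][2] = min over k of (A[2][0] + B[0][2] = -1 + -1 = -2, A[2][1] + B[1][2] = 4 + 1 = 5, A[2][2] + B[2][2] = 5 + 2 = 7) = -2 (attained at k = 0)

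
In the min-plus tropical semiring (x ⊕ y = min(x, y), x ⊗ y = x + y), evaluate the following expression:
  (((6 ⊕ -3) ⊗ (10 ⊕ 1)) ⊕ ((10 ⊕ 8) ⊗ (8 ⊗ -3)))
(((6 ⊕ -3) ⊗ (10 ⊕ 1)) ⊕ ((10 ⊕ 8) ⊗ (8 ⊗ -3))) = -2

Expand innermost to outermost. Recall ⊕ takes the minimum of its arguments and ⊗ takes their sum. Working out the expression (((6 ⊕ -3) ⊗ (10 ⊕ 1)) ⊕ ((10 ⊕ 8) ⊗ (8 ⊗ -3))) gives -2.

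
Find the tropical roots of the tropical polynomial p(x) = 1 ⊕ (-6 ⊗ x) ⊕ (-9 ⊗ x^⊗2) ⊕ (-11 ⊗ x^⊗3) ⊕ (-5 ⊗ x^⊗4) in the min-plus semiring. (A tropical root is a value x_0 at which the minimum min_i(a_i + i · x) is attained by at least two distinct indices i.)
Roots: {-6, 2, 3, 7}

Each tropical root is a break point of the lower envelope of the lines y = a_i + i · x (there are 5 lines, with slopes 0, 1, ..., 4). Only the lines that attain the minimum somewhere contribute to roots; other lines are dominated. Here the surviving (envelope) indices are i = 4, i = 3, i = 2, i = 1, i = 0.
Intersections between consecutive envelope lines give the roots: for adjacent envelope indices i < j the intersection is x = (a_i − a_j) / (j − i). Reading off the sorted break points: {-6, 2, 3, 7}.
Verification: at each break x_0, at least two indices attain the minimum of min_i(a_i + i · x_0).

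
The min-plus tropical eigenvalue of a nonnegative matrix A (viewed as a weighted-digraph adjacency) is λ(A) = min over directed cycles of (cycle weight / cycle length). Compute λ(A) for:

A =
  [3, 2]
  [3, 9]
λ(A) = 5/2

Enumerate directed cycles and compute their means (weight / length). Sample:
  cycle 0 → 0: weight = 3, length = 1, mean = 3/1 ≈ 3.000
  cycle 1 → 1: weight = 9, length = 1, mean = 9/1 ≈ 9.000
  cycle 0 → 1 → 0: weight = 5, length = 2, mean = 5/2 ≈ 2.500
  cycle 1 → 0 → 1: weight = 5, length = 2, mean = 5/2 ≈ 2.500
Minimum mean = 2.500, attained e.g. along the cycle 0 → 1 → 0 with weight 5 and length 2. So λ(A) = 5/2 = 5/2.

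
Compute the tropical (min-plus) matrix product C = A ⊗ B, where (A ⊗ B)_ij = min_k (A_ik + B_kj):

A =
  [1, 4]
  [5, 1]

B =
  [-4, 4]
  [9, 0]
A ⊗ B =
  [-3, 4]
  [1, 1]

Apply the min-plus product entry-by-entry:
  C[0][0] = min over k of (A[0][0] + B[0][0] = 1 + -4 = -3, A[0][1] + B[1][0] = 4 + 9 = 13) = -3 (attained at k = 0)
  C[0][1] = min over k of (A[0][0] + B[0][1] = 1 + 4 = 5, A[0][1] + B[1][1] = 4 + 0 = 4) = 4 (attained at k = 1)
  C[1][0] = min over k of (A[1][0] + B[0][0] = 5 + -4 = 1, A[1][1] + B[1][0] = 1 + 9 = 10) = 1 (attained at k = 0)
  C[1][1] = min over k of (A[1][0] + B[0][1] = 5 + 4 = 9, A[1][1] + B[1][1] = 1 + 0 = 1) = 1 (attained at k = 1)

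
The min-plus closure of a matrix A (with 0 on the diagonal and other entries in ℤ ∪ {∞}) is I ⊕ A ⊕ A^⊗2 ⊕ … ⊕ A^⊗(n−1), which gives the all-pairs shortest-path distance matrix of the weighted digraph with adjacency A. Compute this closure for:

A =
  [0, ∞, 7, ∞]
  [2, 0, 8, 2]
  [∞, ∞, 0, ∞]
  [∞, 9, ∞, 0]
Closure =
  [0, ∞, 7, ∞]
  [2, 0, 8, 2]
  [∞, ∞, 0, ∞]
  [11, 9, 17, 0]

This is the Floyd-Warshall all-pairs shortest-path computation. For each intermediate vertex k = 0, 1, …, 3, update dist[i][j] ← min(dist[i][j], dist[i][k] + dist[k][j]). The final matrix gives, for each (i, j), the minimum total weight of any directed path from i to j (possibly empty when i = j).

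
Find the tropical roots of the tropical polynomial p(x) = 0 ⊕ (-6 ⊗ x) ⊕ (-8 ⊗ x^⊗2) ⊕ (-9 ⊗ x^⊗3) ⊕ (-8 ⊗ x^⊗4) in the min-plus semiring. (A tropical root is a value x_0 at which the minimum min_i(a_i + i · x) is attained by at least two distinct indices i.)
Roots: {-1, 1, 2, 6}

Each tropical root is a break point of the lower envelope of the lines y = a_i + i · x (there are 5 lines, with slopes 0, 1, ..., 4). Only the lines that attain the minimum somewhere contribute to roots; other lines are dominated. Here the surviving (envelope) indices are i = 4, i = 3, i = 2, i = 1, i = 0.
Intersections between consecutive envelope lines give the roots: for adjacent envelope indices i < j the intersection is x = (a_i − a_j) / (j − i). Reading off the sorted break points: {-1, 1, 2, 6}.
Verification: at each break x_0, at least two indices attain the minimum of min_i(a_i + i · x_0).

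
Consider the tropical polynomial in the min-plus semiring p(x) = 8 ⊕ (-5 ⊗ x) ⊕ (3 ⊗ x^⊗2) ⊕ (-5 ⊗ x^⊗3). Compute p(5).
p(5) = 0

A tropical monomial a ⊗ x^⊗i evaluates to a + i · x. Evaluating each term at x = 5:
  Term 0 contributes 8 + 0 · 5 = 8
  Term 1 contributes -5 + 1 · 5 = 0
  Term 2 contributes 3 + 2 · 5 = 13
  Term 3 contributes -5 + 3 · 5 = 10
p(5) = ⊕ of these = min[8, 0, 13, 10] = 0.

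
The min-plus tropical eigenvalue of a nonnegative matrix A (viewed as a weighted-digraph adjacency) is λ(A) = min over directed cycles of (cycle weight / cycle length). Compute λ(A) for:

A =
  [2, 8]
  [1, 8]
λ(A) = 2

Enumerate directed cycles and compute their means (weight / length). Sample:
  cycle 0 → 0: weight = 2, length = 1, mean = 2/1 ≈ 2.000
  cycle 1 → 1: weight = 8, length = 1, mean = 8/1 ≈ 8.000
  cycle 0 → 1 → 0: weight = 9, length = 2, mean = 9/2 ≈ 4.500
  cycle 1 → 0 → 1: weight = 9, length = 2, mean = 9/2 ≈ 4.500
Minimum mean = 2.000, attained e.g. along the cycle 0 → 0 with weight 2 and length 1. So λ(A) = 2/1 = 2.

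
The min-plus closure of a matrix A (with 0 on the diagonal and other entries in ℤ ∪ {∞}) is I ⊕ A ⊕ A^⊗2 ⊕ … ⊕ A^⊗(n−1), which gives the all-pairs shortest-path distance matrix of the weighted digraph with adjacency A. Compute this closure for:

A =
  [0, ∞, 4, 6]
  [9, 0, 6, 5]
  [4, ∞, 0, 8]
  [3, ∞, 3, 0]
Closure =
  [0, ∞, 4, 6]
  [8, 0, 6, 5]
  [4, ∞, 0, 8]
  [3, ∞, 3, 0]

This is the Floyd-Warshall all-pairs shortest-path computation. For each intermediate vertex k = 0, 1, …, 3, update dist[i][j] ← min(dist[i][j], dist[i][k] + dist[k][j]). The final matrix gives, for each (i, j), the minimum total weight of any directed path from i to j (possibly empty when i = j).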